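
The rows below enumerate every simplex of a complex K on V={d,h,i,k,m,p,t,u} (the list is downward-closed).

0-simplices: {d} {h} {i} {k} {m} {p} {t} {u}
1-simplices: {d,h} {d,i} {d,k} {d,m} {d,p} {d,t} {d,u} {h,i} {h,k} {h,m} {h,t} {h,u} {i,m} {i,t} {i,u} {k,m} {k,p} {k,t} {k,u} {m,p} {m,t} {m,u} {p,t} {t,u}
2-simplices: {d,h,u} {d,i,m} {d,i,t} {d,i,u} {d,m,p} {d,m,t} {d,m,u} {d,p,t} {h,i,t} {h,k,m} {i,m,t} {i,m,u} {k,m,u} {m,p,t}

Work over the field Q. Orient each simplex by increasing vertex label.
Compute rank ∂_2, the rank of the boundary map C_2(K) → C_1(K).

rank∂_2=11

n_0=8 n_1=24 n_2=14  [Q]
∂1: piv[dh,di,dk,dm,dp,dt,du] rk=7  ker:hi,hk,hm,ht,hu,im,it,iu,km,kp,kt,ku,mp,mt,mu,pt,tu
∂2: piv[dhu,dim,dit,diu,dmp,dmt,dmu,dpt,hit,hkm,kmu] rk=11  ker:imt,imu,mpt
rk∂_2=11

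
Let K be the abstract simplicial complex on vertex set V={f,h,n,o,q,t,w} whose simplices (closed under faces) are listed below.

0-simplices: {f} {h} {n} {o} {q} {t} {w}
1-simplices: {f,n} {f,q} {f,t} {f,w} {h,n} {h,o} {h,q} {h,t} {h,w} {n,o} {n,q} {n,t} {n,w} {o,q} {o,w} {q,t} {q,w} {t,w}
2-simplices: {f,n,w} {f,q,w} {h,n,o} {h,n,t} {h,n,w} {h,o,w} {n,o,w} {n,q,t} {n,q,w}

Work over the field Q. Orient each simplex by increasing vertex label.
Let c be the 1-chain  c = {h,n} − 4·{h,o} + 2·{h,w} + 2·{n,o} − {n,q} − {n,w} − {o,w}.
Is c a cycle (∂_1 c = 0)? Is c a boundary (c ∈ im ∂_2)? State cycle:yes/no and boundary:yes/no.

n_0=7 n_1=18 n_2=9  [Q]
∂1: piv[fn,fq,ft,fw,hn,ho] rk=6  ker:hq,ht,hw,no,nq,nt,nw,oq,ow,qt,qw,tw
∂2: piv[fnw,fqw,hno,hnt,hnw,how,nqt,nqw] rk=8  ker:now
∂1c = {h} + {n} − {o} − {q}

cycle:no boundary:no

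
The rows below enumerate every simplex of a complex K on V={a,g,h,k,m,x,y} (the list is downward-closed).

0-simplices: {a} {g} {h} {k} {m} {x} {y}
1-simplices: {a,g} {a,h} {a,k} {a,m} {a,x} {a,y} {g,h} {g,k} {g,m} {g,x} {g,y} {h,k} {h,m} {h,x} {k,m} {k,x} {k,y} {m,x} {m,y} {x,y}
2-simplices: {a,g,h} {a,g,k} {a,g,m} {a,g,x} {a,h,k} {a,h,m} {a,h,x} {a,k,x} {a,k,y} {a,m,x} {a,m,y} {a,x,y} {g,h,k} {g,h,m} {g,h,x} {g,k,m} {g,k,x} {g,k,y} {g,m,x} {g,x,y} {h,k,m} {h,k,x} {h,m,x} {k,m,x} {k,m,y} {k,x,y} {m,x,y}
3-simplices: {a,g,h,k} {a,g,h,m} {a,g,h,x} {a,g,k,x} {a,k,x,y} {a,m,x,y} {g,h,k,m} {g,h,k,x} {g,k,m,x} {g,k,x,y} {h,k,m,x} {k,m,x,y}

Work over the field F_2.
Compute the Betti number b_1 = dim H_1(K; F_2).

b_1=0

n_0=7 n_1=20 n_2=27 n_3=12  [Z2]
∂1: piv[ag,ah,ak,am,ax,ay] rk=6  ker:gh,gk,gm,gx,gy,hk,hm,hx,km,kx,ky,mx,my,xy
∂2: piv[agh,agk,agm,agx,ahk,ahm,ahx,akx,aky,amx,amy,axy,gkm,gky] rk=14  ker:ghk,ghm,ghx,gkx,gmx,gxy,hkm,hkx,hmx,kmx,kmy,kxy,mxy
∂3: piv[aghk,aghm,aghx,agkx,akxy,amxy,ghkm,ghkx,gkmx,gkxy,hkmx,kmxy] rk=12
b_1=(20−6)−14=0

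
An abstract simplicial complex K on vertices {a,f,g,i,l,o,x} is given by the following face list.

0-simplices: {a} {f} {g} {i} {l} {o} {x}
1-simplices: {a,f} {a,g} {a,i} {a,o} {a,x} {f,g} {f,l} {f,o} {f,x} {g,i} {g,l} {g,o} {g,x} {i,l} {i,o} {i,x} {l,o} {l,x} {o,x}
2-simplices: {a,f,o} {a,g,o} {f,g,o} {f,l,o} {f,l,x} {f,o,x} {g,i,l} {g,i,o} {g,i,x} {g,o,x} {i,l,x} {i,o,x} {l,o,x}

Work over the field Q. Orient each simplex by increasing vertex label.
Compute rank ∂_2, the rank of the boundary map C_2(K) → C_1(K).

rank∂_2=11

n_0=7 n_1=19 n_2=13  [Q]
∂1: piv[af,ag,ai,ao,ax,fl] rk=6  ker:fg,fo,fx,gi,gl,go,gx,il,io,ix,lo,lx,ox
∂2: piv[afo,ago,fgo,flo,flx,fox,gil,gio,gix,gox,ilx] rk=11  ker:iox,lox
rk∂_2=11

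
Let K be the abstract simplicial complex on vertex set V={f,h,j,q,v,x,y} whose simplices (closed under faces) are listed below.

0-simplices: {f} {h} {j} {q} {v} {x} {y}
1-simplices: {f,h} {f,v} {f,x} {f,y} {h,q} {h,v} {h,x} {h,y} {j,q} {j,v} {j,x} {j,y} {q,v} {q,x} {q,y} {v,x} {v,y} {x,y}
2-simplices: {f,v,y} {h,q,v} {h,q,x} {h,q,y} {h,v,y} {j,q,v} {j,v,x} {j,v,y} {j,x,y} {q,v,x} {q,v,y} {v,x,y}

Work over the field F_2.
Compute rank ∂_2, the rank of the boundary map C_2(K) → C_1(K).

rank∂_2=10

n_0=7 n_1=18 n_2=12  [Z2]
∂1: piv[fh,fv,fx,fy,hq,jq] rk=6  ker:hv,hx,hy,jv,jx,jy,qv,qx,qy,vx,vy,xy
∂2: piv[fvy,hqv,hqx,hqy,hvy,jqv,jvx,jvy,jxy,qvx] rk=10  ker:qvy,vxy
rk∂_2=10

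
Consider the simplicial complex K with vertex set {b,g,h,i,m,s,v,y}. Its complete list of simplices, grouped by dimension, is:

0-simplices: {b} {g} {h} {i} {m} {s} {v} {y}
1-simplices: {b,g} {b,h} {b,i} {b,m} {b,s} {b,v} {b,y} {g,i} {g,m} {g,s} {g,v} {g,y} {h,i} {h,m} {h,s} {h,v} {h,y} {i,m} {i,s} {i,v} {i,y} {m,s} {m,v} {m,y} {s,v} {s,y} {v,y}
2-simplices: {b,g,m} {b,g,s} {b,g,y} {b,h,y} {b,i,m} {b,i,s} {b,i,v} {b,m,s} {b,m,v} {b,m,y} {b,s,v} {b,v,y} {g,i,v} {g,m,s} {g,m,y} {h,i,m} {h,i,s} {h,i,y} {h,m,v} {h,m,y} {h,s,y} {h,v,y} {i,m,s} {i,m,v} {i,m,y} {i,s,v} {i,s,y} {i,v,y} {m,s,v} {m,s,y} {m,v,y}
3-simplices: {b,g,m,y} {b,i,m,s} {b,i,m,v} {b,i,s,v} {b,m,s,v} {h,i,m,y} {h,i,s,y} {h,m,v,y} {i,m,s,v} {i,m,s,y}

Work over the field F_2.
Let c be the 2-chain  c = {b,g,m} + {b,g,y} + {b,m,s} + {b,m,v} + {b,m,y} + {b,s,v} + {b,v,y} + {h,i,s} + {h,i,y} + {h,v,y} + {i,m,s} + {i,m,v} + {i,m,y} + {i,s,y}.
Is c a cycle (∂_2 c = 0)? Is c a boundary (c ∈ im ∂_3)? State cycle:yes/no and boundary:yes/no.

n_0=8 n_1=27 n_2=31 n_3=10  [Z2]
∂1: piv[bg,bh,bi,bm,bs,bv,by] rk=7  ker:gi,gm,gs,gv,gy,hi,hm,hs,hv,hy,im,is,iv,iy,ms,mv,my,sv,sy,vy
∂2: piv[bgm,bgs,bgy,bhy,bim,bis,biv,bms,bmv,bmy,bsv,bvy,giv,him,his,hiy,hmv,hmy,hsy] rk=19  ker:gms,gmy,hvy,ims,imv,imy,isv,isy,ivy,msv,msy,mvy
∂3: piv[bgmy,bims,bimv,bisv,bmsv,himy,hisy,hmvy,imsy] rk=9  ker:imsv
∂2c = {b,v} + {b,y} + {g,m} + {g,y} + {h,s} + {h,v} + {i,m} + {i,s} + {i,v} + {i,y} + {s,v} + {s,y}

cycle:no boundary:no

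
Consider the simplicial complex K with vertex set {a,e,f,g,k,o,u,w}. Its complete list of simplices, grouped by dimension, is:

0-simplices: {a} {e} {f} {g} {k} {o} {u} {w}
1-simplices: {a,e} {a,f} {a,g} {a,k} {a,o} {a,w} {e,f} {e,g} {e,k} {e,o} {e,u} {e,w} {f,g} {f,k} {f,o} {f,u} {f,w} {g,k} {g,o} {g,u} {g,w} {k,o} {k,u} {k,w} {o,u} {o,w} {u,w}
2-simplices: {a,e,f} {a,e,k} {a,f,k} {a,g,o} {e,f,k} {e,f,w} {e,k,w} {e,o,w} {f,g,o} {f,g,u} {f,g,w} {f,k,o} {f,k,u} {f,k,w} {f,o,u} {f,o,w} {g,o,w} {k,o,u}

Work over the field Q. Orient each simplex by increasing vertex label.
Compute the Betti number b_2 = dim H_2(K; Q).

n_0=8 n_1=27 n_2=18  [Q]
∂1: piv[ae,af,ag,ak,ao,aw,eu] rk=7  ker:ef,eg,ek,eo,ew,fg,fk,fo,fu,fw,gk,go,gu,gw,ko,ku,kw,ou,ow,uw
∂2: piv[aef,aek,afk,ago,efw,ekw,eow,fgo,fgu,fgw,fko,fku,fou,fow] rk=14  ker:efk,fkw,gow,kou
b_2=(18−14)−0=4

b_2=4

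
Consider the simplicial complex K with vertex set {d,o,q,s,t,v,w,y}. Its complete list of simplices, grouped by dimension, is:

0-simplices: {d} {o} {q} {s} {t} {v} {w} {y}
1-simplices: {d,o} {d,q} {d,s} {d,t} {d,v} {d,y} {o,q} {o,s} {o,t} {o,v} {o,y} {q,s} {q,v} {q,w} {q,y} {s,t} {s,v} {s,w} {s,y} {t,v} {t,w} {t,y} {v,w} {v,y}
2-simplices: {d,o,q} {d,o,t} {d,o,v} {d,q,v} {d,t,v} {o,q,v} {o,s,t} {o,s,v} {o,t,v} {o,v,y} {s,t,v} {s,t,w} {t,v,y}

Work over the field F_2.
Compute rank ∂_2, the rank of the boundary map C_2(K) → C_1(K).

rank∂_2=10

n_0=8 n_1=24 n_2=13  [Z2]
∂1: piv[do,dq,ds,dt,dv,dy,qw] rk=7  ker:oq,os,ot,ov,oy,qs,qv,qy,st,sv,sw,sy,tv,tw,ty,vw,vy
∂2: piv[doq,dot,dov,dqv,dtv,ost,osv,ovy,stw,tvy] rk=10  ker:oqv,otv,stv
rk∂_2=10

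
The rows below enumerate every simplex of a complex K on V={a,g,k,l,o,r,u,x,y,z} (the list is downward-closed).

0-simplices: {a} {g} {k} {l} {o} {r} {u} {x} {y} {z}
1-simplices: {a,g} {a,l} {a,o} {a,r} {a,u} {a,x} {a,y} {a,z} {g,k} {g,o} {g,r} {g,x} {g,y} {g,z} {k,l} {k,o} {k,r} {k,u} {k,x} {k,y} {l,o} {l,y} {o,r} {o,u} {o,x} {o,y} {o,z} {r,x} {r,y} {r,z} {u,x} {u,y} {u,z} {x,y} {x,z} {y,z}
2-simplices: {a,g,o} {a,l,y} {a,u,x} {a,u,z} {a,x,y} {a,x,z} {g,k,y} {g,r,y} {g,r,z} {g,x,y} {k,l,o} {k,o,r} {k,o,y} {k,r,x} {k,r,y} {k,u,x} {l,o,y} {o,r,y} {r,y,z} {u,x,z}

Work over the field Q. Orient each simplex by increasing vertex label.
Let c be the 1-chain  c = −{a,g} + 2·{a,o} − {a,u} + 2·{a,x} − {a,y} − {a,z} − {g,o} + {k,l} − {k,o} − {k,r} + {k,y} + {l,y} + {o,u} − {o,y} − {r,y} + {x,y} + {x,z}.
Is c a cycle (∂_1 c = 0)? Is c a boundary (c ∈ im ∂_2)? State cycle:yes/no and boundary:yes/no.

n_0=10 n_1=36 n_2=20  [Q]
∂1: piv[ag,al,ao,ar,au,ax,ay,az,gk] rk=9  ker:go,gr,gx,gy,gz,kl,ko,kr,ku,kx,ky,lo,ly,or,ou,ox,oy,oz,rx,ry,rz,ux,uy,uz,xy,xz,yz
∂2: piv[ago,aly,aux,auz,axy,axz,gky,gry,grz,gxy,klo,kor,koy,krx,kry,kux,loy,ryz] rk=18  ker:ory,uxz
∂1c = 0
c vs im∂2: residual ≠ 0 ⇒ not boundary

cycle:yes boundary:no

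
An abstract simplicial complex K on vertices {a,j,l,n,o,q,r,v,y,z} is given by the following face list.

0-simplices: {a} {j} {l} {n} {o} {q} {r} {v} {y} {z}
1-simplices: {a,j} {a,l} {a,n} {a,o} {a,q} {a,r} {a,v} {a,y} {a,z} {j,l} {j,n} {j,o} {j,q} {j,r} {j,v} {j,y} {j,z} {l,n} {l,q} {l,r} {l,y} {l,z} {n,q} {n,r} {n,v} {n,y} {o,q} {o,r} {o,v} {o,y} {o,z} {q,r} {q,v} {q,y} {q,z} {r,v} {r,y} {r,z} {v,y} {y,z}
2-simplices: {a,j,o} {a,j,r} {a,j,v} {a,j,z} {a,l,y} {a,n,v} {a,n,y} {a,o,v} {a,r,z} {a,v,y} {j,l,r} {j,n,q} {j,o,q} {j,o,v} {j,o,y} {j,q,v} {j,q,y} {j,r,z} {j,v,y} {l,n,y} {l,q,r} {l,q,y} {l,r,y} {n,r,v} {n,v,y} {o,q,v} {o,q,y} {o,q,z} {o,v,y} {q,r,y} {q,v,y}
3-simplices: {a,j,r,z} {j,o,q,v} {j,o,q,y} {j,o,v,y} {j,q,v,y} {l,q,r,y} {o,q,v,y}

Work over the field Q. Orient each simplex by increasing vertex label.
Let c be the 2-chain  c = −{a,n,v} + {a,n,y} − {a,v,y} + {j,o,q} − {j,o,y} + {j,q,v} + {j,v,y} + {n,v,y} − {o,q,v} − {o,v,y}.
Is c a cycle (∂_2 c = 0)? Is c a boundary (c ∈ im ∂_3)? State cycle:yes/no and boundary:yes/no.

n_0=10 n_1=40 n_2=31 n_3=7  [Q]
∂1: piv[aj,al,an,ao,aq,ar,av,ay,az] rk=9  ker:jl,jn,jo,jq,jr,jv,jy,jz,ln,lq,lr,ly,lz,nq,nr,nv,ny,oq,or,ov,oy,oz,qr,qv,qy,qz,rv,ry,rz,vy,yz
∂2: piv[ajo,ajr,ajv,ajz,aly,anv,any,aov,arz,avy,jlr,jnq,joq,joy,jqv,jqy,jvy,lny,lqr,lqy,lry,nrv,oqz] rk=23  ker:jov,jrz,nvy,oqv,oqy,ovy,qry,qvy
∂3: piv[ajrz,joqv,joqy,jovy,jqvy,lqry] rk=6  ker:oqvy
∂2c = 0
c vs im∂3: residual ≠ 0 ⇒ not boundary

cycle:yes boundary:no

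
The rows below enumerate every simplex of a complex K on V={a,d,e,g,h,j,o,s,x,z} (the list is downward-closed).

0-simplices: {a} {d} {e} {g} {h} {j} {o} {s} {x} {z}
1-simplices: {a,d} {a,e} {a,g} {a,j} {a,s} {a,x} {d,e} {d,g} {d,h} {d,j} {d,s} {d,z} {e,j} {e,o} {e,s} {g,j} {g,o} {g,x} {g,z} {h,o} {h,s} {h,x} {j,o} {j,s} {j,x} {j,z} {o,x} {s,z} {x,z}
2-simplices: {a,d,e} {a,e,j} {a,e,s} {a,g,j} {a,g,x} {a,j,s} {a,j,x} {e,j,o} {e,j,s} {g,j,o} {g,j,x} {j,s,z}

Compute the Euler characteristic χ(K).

χ(K)=-7

n_0=10 n_1=29 n_2=12
χ=+10−29+12=-7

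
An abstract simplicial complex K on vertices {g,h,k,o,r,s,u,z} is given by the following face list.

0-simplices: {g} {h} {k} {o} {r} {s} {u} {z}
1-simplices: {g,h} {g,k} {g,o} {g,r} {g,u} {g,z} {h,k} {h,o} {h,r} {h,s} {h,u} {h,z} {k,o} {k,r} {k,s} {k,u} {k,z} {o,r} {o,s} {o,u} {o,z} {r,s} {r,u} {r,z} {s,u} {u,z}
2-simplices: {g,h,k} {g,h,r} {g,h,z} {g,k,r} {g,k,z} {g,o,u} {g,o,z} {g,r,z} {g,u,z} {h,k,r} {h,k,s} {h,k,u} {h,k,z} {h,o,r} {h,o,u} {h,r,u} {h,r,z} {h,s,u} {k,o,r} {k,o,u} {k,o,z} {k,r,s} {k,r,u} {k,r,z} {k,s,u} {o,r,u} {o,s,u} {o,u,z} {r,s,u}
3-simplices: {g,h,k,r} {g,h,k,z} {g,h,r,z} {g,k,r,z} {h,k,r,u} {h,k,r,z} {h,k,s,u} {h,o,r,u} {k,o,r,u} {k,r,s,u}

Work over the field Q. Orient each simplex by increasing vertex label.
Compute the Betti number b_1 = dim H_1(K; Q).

n_0=8 n_1=26 n_2=29 n_3=10  [Q]
∂1: piv[gh,gk,go,gr,gu,gz,hs] rk=7  ker:hk,ho,hr,hu,hz,ko,kr,ks,ku,kz,or,os,ou,oz,rs,ru,rz,su,uz
∂2: piv[ghk,ghr,ghz,gkr,gkz,gou,goz,grz,guz,hks,hku,hor,hou,hru,hsu,kor,koz,krs,osu] rk=19  ker:hkr,hkz,hrz,kou,kru,krz,ksu,oru,ouz,rsu
∂3: piv[ghkr,ghkz,ghrz,gkrz,hkru,hksu,horu,koru,krsu] rk=9  ker:hkrz
b_1=(26−7)−19=0

b_1=0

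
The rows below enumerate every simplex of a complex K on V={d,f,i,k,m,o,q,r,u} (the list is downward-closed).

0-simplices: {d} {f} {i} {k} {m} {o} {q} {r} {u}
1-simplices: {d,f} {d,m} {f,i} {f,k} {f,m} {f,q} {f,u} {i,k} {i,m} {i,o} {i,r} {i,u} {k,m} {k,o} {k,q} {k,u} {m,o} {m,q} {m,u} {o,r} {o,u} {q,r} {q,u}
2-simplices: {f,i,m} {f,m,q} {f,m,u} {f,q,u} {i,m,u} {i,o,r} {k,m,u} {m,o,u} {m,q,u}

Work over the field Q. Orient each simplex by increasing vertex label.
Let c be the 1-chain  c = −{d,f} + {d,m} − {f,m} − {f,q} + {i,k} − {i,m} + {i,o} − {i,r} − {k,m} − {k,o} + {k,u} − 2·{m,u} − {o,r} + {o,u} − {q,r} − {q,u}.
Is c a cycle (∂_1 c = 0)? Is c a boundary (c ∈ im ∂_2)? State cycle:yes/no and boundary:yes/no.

n_0=9 n_1=23 n_2=9  [Q]
∂1: piv[df,dm,fi,fk,fq,fu,io,ir] rk=8  ker:fm,ik,im,iu,km,ko,kq,ku,mo,mq,mu,or,ou,qr,qu
∂2: piv[fim,fmq,fmu,fqu,imu,ior,kmu,mou] rk=8  ker:mqu
∂1c = {f} + 2·{k} + {q} − 3·{r} − {u}

cycle:no boundary:no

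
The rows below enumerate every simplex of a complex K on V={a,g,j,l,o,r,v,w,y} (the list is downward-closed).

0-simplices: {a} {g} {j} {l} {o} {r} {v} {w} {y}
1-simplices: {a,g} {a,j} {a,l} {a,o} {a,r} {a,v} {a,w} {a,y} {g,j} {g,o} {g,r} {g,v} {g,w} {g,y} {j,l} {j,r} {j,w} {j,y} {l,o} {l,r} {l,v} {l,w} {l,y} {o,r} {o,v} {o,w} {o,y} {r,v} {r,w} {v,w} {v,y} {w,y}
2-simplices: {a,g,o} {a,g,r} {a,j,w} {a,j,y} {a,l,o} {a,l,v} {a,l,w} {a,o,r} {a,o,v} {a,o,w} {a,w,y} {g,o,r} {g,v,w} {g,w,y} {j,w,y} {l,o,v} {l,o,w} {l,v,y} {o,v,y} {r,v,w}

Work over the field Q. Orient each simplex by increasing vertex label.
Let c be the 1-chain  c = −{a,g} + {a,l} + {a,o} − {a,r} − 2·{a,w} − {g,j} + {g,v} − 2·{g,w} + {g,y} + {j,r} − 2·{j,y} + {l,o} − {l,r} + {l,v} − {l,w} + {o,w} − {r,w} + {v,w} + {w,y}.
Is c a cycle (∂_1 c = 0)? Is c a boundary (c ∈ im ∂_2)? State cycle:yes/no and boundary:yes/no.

cycle:no boundary:no

n_0=9 n_1=32 n_2=20  [Q]
∂1: piv[ag,aj,al,ao,ar,av,aw,ay] rk=8  ker:gj,go,gr,gv,gw,gy,jl,jr,jw,jy,lo,lr,lv,lw,ly,or,ov,ow,oy,rv,rw,vw,vy,wy
∂2: piv[ago,agr,ajw,ajy,alo,alv,alw,aor,aov,aow,awy,gvw,gwy,lvy,ovy,rvw] rk=16  ker:gor,jwy,lov,low
∂1c = 2·{a} + {l} + {o} + {v} − 5·{w}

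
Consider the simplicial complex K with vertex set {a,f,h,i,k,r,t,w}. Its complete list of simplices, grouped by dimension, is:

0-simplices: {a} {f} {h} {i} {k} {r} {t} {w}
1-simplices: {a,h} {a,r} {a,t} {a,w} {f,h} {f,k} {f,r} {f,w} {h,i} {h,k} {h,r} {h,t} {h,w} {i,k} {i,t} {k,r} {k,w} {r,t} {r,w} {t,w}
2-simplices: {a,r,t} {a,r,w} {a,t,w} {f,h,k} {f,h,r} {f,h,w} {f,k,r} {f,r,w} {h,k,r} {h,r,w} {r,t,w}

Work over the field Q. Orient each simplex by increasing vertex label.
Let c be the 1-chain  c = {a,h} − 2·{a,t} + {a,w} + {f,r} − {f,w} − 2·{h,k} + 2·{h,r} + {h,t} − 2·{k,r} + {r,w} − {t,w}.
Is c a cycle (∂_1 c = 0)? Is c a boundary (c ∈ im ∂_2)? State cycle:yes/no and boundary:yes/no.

cycle:yes boundary:no

n_0=8 n_1=20 n_2=11  [Q]
∂1: piv[ah,ar,at,aw,fh,fk,hi] rk=7  ker:fr,fw,hk,hr,ht,hw,ik,it,kr,kw,rt,rw,tw
∂2: piv[art,arw,atw,fhk,fhr,fhw,fkr,frw] rk=8  ker:hkr,hrw,rtw
∂1c = 0
c vs im∂2: residual ≠ 0 ⇒ not boundary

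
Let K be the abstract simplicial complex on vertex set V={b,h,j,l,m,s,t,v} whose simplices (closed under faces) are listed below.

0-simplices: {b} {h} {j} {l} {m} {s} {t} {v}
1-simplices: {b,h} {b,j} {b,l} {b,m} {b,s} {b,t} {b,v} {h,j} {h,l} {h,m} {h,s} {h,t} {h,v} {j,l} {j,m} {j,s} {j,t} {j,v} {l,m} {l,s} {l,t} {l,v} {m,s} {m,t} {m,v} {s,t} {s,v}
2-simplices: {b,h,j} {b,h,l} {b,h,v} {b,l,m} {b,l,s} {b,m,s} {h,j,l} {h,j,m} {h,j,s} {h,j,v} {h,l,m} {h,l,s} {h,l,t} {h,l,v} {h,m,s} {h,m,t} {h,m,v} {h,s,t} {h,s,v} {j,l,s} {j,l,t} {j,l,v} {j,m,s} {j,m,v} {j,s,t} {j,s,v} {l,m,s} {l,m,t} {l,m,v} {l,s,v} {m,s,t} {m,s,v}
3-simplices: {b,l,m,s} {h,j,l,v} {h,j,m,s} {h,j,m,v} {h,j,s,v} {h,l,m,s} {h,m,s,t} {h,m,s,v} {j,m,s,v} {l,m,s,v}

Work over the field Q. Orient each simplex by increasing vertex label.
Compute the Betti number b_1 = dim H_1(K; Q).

n_0=8 n_1=27 n_2=32 n_3=10  [Q]
∂1: piv[bh,bj,bl,bm,bs,bt,bv] rk=7  ker:hj,hl,hm,hs,ht,hv,jl,jm,js,jt,jv,lm,ls,lt,lv,ms,mt,mv,st,sv
∂2: piv[bhj,bhl,bhv,blm,bls,bms,hjl,hjm,hjs,hjv,hlm,hls,hlt,hlv,hmt,hmv,hst,hsv,jlt] rk=19  ker:hms,jls,jlv,jms,jmv,jst,jsv,lms,lmt,lmv,lsv,mst,msv
∂3: piv[blms,hjlv,hjms,hjmv,hjsv,hlms,hmst,hmsv,lmsv] rk=9  ker:jmsv
b_1=(27−7)−19=1

b_1=1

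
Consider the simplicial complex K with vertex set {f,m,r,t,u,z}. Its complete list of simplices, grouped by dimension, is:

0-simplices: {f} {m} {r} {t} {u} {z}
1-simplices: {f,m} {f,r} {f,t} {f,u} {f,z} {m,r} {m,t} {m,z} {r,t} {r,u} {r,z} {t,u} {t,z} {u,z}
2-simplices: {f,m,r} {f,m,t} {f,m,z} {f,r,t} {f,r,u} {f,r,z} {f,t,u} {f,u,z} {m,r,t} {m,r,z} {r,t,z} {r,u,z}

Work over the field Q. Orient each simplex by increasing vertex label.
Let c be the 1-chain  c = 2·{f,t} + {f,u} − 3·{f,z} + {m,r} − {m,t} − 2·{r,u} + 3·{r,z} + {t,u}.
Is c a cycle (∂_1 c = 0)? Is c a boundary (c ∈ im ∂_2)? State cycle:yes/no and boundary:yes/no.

n_0=6 n_1=14 n_2=12  [Q]
∂1: piv[fm,fr,ft,fu,fz] rk=5  ker:mr,mt,mz,rt,ru,rz,tu,tz,uz
∂2: piv[fmr,fmt,fmz,frt,fru,frz,ftu,fuz,rtz] rk=9  ker:mrt,mrz,ruz
∂1c = 0
c vs im∂2: reduces to 0 ⇒ boundary

cycle:yes boundary:yes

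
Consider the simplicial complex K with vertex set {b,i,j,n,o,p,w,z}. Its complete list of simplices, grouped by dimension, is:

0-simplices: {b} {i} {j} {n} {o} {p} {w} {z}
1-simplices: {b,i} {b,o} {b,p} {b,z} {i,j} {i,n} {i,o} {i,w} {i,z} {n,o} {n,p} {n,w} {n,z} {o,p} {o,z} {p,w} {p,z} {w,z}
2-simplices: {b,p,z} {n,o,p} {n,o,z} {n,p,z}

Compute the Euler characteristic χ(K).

n_0=8 n_1=18 n_2=4
χ=+8−18+4=-6

χ(K)=-6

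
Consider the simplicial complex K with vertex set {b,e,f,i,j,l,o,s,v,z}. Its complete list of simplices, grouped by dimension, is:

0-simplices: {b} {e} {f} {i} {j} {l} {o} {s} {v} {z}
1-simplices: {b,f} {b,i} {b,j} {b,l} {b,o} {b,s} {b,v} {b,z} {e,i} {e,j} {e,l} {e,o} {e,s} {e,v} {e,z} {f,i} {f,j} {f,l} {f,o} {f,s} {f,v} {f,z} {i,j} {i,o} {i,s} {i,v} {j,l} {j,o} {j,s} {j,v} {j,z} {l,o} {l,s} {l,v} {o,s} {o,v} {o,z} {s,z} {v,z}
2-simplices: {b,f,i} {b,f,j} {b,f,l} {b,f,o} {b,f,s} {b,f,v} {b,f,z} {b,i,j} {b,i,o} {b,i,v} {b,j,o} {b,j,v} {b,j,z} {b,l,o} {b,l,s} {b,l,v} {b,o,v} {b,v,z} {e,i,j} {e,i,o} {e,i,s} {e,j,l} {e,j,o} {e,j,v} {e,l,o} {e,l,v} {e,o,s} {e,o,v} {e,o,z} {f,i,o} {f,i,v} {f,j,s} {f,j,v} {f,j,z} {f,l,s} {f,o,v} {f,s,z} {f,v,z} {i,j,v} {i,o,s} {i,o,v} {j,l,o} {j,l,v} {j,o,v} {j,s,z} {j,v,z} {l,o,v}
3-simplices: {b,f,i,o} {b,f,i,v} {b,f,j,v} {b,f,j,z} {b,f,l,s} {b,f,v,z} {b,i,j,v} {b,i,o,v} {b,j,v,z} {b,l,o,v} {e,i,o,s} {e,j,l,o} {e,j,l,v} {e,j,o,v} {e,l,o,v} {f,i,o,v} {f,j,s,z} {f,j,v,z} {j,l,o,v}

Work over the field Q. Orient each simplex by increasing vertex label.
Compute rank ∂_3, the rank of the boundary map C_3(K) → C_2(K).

n_0=10 n_1=39 n_2=47 n_3=19  [Q]
∂1: piv[bf,bi,bj,bl,bo,bs,bv,bz,ei] rk=9  ker:ej,el,eo,es,ev,ez,fi,fj,fl,fo,fs,fv,fz,ij,io,is,iv,jl,jo,js,jv,jz,lo,ls,lv,os,ov,oz,sz,vz
∂2: piv[bfi,bfj,bfl,bfo,bfs,bfv,bfz,bij,bio,biv,bjo,bjv,bjz,blo,bls,blv,bov,bvz,eij,eio,eis,ejl,ejv,elo,eos,eoz,fjs,fsz] rk=28  ker:ejo,elv,eov,fio,fiv,fjv,fjz,fls,fov,fvz,ijv,ios,iov,jlo,jlv,jov,jsz,jvz,lov
∂3: piv[bfio,bfiv,bfjv,bfjz,bfls,bfvz,bijv,biov,bjvz,blov,eios,ejlo,ejlv,ejov,elov,fiov,fjsz] rk=17  ker:fjvz,jlov
rk∂_3=17

rank∂_3=17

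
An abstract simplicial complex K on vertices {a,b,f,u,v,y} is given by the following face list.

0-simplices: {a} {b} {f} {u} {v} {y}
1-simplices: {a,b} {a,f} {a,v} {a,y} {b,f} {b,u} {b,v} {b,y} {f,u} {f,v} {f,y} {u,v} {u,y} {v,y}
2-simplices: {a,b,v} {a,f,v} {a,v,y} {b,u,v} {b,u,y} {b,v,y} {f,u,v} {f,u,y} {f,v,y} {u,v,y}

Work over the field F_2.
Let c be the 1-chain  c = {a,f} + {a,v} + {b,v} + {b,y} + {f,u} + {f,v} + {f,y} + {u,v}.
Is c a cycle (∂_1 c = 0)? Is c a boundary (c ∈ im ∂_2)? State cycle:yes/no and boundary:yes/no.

n_0=6 n_1=14 n_2=10  [Z2]
∂1: piv[ab,af,av,ay,bu] rk=5  ker:bf,bv,by,fu,fv,fy,uv,uy,vy
∂2: piv[abv,afv,avy,buv,buy,bvy,fuv,fuy] rk=8  ker:fvy,uvy
∂1c = 0
c vs im∂2: reduces to 0 ⇒ boundary

cycle:yes boundary:yes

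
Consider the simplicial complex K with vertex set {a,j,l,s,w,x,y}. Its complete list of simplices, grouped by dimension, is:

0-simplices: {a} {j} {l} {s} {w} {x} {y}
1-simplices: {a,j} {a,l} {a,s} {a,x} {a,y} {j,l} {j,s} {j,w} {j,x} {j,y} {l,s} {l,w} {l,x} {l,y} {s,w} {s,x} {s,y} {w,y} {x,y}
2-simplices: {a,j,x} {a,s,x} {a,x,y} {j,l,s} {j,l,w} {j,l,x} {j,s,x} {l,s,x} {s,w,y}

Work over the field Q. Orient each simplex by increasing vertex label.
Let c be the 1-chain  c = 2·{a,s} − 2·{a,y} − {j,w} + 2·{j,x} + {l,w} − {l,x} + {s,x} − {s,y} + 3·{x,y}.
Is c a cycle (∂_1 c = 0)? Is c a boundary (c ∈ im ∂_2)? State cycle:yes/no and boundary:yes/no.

cycle:no boundary:no

n_0=7 n_1=19 n_2=9  [Q]
∂1: piv[aj,al,as,ax,ay,jw] rk=6  ker:jl,js,jx,jy,ls,lw,lx,ly,sw,sx,sy,wy,xy
∂2: piv[ajx,asx,axy,jls,jlw,jlx,jsx,swy] rk=8  ker:lsx
∂1c = −{j} + 2·{s} − {x}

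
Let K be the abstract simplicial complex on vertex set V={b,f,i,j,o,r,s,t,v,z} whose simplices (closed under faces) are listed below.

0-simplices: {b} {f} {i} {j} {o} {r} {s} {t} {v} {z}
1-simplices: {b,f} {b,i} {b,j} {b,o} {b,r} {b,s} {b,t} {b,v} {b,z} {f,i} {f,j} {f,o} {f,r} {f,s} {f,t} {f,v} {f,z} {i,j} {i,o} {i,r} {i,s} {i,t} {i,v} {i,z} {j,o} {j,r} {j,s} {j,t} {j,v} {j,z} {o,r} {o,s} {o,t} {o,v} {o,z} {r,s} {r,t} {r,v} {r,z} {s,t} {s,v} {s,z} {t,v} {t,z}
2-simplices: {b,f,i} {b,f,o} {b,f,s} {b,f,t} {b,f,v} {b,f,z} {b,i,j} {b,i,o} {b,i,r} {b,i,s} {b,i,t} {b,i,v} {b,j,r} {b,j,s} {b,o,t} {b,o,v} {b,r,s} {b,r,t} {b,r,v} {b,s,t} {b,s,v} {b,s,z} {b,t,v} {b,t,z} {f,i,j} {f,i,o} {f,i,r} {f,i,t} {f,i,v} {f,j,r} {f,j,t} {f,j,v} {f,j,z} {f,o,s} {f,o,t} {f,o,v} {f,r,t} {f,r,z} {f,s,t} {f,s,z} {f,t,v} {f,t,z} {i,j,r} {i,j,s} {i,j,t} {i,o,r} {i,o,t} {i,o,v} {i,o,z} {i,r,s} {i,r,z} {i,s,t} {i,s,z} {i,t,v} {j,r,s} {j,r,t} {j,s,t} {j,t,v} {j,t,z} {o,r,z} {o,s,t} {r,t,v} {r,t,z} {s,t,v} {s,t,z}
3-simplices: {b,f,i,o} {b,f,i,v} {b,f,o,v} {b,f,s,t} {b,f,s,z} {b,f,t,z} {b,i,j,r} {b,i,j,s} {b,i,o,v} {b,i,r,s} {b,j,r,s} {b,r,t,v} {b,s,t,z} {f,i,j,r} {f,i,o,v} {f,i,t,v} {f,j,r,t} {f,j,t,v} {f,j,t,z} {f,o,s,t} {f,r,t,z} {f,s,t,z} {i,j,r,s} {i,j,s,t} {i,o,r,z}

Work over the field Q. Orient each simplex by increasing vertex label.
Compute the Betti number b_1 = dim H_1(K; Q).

n_0=10 n_1=44 n_2=65 n_3=25  [Q]
∂1: piv[bf,bi,bj,bo,br,bs,bt,bv,bz] rk=9  ker:fi,fj,fo,fr,fs,ft,fv,fz,ij,io,ir,is,it,iv,iz,jo,jr,js,jt,jv,jz,or,os,ot,ov,oz,rs,rt,rv,rz,st,sv,sz,tv,tz
∂2: piv[bfi,bfo,bfs,bft,bfv,bfz,bij,bio,bir,bis,bit,biv,bjr,bjs,bot,bov,brs,brt,brv,bst,bsv,bsz,btv,btz,fij,fir,fjt,fjv,fjz,fos,frz,ior,ioz,irz] rk=34  ker:fio,fit,fiv,fjr,fot,fov,frt,fst,fsz,ftv,ftz,ijr,ijs,ijt,iot,iov,irs,ist,isz,itv,jrs,jrt,jst,jtv,jtz,orz,ost,rtv,rtz,stv,stz
∂3: piv[bfio,bfiv,bfov,bfst,bfsz,bftz,bijr,bijs,biov,birs,bjrs,brtv,bstz,fijr,fitv,fjrt,fjtv,fjtz,fost,frtz,ijst,iorz] rk=22  ker:fiov,fstz,ijrs
b_1=(44−9)−34=1

b_1=1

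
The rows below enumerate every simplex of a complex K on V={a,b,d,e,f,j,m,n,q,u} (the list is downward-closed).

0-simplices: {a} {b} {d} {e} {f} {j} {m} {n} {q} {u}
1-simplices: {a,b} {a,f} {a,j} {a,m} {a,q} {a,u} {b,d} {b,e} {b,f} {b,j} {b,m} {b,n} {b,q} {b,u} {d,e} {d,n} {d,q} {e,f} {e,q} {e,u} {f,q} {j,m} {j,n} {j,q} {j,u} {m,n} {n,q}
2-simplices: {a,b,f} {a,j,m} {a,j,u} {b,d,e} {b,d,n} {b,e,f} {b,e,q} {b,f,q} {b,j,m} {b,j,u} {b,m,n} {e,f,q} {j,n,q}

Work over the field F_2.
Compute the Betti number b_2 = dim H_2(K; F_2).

n_0=10 n_1=27 n_2=13  [Z2]
∂1: piv[ab,af,aj,am,aq,au,bd,be,bn] rk=9  ker:bf,bj,bm,bq,bu,de,dn,dq,ef,eq,eu,fq,jm,jn,jq,ju,mn,nq
∂2: piv[abf,ajm,aju,bde,bdn,bef,beq,bfq,bjm,bju,bmn,jnq] rk=12  ker:efq
b_2=(13−12)−0=1

b_2=1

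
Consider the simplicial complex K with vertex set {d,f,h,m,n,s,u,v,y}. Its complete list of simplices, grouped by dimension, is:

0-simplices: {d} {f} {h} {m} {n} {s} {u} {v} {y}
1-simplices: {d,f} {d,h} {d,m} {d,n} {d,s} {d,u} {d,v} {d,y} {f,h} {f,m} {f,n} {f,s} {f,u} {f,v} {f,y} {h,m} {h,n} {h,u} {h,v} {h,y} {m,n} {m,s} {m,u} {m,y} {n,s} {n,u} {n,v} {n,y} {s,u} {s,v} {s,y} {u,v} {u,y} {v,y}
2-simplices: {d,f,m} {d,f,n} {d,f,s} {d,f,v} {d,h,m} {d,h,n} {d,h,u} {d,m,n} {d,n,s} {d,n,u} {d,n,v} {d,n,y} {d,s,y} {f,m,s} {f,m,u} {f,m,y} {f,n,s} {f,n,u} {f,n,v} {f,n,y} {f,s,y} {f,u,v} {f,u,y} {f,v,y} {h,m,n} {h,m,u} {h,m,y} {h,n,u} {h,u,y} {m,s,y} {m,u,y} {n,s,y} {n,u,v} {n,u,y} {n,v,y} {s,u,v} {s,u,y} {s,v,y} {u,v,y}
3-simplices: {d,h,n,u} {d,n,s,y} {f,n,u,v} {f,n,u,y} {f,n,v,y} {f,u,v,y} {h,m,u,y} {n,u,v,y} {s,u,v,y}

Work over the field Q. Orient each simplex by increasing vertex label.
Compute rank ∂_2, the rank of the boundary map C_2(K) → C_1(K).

n_0=9 n_1=34 n_2=39 n_3=9  [Q]
∂1: piv[df,dh,dm,dn,ds,du,dv,dy] rk=8  ker:fh,fm,fn,fs,fu,fv,fy,hm,hn,hu,hv,hy,mn,ms,mu,my,ns,nu,nv,ny,su,sv,sy,uv,uy,vy
∂2: piv[dfm,dfn,dfs,dfv,dhm,dhn,dhu,dmn,dns,dnu,dnv,dny,dsy,fms,fmu,fmy,fnu,fny,fuv,fuy,fvy,hmy,suv,suy] rk=24  ker:fns,fnv,fsy,hmn,hmu,hnu,huy,msy,muy,nsy,nuv,nuy,nvy,svy,uvy
∂3: piv[dhnu,dnsy,fnuv,fnuy,fnvy,fuvy,hmuy,suvy] rk=8  ker:nuvy
rk∂_2=24

rank∂_2=24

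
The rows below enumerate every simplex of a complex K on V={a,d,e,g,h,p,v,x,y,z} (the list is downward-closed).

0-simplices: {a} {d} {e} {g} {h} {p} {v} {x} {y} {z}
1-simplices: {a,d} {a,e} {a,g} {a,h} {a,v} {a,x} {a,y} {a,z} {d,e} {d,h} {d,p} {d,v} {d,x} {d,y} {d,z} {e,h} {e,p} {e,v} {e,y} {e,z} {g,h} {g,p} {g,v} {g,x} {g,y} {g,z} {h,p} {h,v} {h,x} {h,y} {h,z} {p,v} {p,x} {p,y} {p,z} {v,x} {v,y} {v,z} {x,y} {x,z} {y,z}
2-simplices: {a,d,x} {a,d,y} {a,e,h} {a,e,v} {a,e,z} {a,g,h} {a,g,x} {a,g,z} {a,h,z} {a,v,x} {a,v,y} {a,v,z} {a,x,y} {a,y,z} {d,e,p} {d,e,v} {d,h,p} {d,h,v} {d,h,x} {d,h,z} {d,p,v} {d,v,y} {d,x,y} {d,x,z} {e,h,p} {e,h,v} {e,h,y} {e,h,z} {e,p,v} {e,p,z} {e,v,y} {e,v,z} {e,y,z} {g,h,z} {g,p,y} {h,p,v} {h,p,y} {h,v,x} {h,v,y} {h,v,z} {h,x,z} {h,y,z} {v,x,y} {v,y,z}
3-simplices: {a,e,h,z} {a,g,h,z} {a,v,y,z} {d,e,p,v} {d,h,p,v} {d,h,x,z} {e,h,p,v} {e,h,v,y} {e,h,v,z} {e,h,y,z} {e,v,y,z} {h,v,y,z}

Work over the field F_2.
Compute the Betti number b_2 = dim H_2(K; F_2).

n_0=10 n_1=41 n_2=44 n_3=12  [Z2]
∂1: piv[ad,ae,ag,ah,av,ax,ay,az,dp] rk=9  ker:de,dh,dv,dx,dy,dz,eh,ep,ev,ey,ez,gh,gp,gv,gx,gy,gz,hp,hv,hx,hy,hz,pv,px,py,pz,vx,vy,vz,xy,xz,yz
∂2: piv[adx,ady,aeh,aev,aez,agh,agx,agz,ahz,avx,avy,avz,axy,ayz,dep,dev,dhp,dhv,dhx,dhz,dpv,dvy,dxz,ehp,ehy,epz,evy,gpy,hpy] rk=29  ker:dxy,ehv,ehz,epv,evz,eyz,ghz,hpv,hvx,hvy,hvz,hxz,hyz,vxy,vyz
∂3: piv[aehz,aghz,avyz,depv,dhpv,dhxz,ehpv,ehvy,ehvz,ehyz,evyz] rk=11  ker:hvyz
b_2=(44−29)−11=4

b_2=4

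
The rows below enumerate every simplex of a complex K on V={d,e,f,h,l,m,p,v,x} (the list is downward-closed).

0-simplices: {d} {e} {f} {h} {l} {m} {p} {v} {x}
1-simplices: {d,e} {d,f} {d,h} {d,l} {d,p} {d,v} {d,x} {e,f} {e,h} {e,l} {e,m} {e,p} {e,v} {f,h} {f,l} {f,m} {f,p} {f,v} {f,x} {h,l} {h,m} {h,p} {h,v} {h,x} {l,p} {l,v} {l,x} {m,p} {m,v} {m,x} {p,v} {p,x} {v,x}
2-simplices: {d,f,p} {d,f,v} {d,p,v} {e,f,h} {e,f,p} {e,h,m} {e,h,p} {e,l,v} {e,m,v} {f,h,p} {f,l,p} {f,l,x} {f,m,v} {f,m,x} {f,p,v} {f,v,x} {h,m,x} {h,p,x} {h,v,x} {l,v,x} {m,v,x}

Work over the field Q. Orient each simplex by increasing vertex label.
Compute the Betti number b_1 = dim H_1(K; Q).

n_0=9 n_1=33 n_2=21  [Q]
∂1: piv[de,df,dh,dl,dp,dv,dx,em] rk=8  ker:ef,eh,el,ep,ev,fh,fl,fm,fp,fv,fx,hl,hm,hp,hv,hx,lp,lv,lx,mp,mv,mx,pv,px,vx
∂2: piv[dfp,dfv,dpv,efh,efp,ehm,ehp,elv,emv,flp,flx,fmv,fmx,fvx,hmx,hpx,hvx,lvx] rk=18  ker:fhp,fpv,mvx
b_1=(33−8)−18=7

b_1=7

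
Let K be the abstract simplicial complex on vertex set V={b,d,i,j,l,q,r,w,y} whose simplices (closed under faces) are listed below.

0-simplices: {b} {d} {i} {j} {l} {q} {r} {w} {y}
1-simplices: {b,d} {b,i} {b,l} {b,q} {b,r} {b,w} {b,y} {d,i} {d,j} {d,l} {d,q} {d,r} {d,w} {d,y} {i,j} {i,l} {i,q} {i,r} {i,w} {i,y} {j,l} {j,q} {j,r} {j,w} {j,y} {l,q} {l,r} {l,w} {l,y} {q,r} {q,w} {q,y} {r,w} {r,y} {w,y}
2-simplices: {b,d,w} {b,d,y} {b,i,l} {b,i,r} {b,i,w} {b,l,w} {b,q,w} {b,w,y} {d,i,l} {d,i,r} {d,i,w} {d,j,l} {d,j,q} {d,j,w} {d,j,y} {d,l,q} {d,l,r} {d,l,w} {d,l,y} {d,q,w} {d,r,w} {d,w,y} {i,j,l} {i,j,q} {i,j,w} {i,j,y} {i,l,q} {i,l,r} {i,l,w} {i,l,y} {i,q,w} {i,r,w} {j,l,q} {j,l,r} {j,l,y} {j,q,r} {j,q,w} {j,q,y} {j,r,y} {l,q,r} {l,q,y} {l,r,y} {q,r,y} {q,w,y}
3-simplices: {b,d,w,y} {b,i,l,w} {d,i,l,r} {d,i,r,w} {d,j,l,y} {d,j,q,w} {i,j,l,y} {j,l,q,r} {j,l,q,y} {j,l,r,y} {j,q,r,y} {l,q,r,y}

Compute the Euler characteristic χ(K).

n_0=9 n_1=35 n_2=44 n_3=12
χ=+9−35+44−12=6

χ(K)=6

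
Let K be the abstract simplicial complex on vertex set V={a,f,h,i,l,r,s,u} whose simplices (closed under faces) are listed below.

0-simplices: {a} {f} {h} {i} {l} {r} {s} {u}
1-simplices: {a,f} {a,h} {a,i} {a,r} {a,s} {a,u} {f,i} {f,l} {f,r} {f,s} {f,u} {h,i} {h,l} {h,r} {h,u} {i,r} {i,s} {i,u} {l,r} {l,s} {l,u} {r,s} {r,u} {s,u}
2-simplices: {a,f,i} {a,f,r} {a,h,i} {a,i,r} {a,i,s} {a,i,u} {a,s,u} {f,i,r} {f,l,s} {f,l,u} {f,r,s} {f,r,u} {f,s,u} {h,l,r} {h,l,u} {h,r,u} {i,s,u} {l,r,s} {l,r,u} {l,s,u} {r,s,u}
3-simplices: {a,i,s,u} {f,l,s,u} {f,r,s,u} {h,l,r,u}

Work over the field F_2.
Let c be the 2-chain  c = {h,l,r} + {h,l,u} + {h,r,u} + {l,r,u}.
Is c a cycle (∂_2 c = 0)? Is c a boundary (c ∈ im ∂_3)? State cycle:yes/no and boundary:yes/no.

n_0=8 n_1=24 n_2=21 n_3=4  [Z2]
∂1: piv[af,ah,ai,ar,as,au,fl] rk=7  ker:fi,fr,fs,fu,hi,hl,hr,hu,ir,is,iu,lr,ls,lu,rs,ru,su
∂2: piv[afi,afr,ahi,air,ais,aiu,asu,fls,flu,frs,fru,fsu,hlr,hlu,hru] rk=15  ker:fir,isu,lrs,lru,lsu,rsu
∂3: piv[aisu,flsu,frsu,hlru] rk=4
∂2c = 0
c vs im∂3: reduces to 0 ⇒ boundary

cycle:yes boundary:yes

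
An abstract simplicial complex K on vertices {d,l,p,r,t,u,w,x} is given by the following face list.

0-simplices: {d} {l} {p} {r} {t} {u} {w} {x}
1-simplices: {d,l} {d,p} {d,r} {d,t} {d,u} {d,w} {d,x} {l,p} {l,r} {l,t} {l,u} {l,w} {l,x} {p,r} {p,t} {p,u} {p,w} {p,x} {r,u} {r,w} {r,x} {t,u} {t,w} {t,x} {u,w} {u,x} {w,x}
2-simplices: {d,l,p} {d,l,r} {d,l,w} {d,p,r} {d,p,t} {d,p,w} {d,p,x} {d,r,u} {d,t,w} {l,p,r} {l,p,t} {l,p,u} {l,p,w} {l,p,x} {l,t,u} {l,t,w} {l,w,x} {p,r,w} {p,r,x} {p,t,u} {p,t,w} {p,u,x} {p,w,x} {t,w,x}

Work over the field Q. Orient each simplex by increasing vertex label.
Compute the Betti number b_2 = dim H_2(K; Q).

n_0=8 n_1=27 n_2=24  [Q]
∂1: piv[dl,dp,dr,dt,du,dw,dx] rk=7  ker:lp,lr,lt,lu,lw,lx,pr,pt,pu,pw,px,ru,rw,rx,tu,tw,tx,uw,ux,wx
∂2: piv[dlp,dlr,dlw,dpr,dpt,dpw,dpx,dru,dtw,lpt,lpu,lpx,ltu,lwx,prw,prx,pux,twx] rk=18  ker:lpr,lpw,ltw,ptu,ptw,pwx
b_2=(24−18)−0=6

b_2=6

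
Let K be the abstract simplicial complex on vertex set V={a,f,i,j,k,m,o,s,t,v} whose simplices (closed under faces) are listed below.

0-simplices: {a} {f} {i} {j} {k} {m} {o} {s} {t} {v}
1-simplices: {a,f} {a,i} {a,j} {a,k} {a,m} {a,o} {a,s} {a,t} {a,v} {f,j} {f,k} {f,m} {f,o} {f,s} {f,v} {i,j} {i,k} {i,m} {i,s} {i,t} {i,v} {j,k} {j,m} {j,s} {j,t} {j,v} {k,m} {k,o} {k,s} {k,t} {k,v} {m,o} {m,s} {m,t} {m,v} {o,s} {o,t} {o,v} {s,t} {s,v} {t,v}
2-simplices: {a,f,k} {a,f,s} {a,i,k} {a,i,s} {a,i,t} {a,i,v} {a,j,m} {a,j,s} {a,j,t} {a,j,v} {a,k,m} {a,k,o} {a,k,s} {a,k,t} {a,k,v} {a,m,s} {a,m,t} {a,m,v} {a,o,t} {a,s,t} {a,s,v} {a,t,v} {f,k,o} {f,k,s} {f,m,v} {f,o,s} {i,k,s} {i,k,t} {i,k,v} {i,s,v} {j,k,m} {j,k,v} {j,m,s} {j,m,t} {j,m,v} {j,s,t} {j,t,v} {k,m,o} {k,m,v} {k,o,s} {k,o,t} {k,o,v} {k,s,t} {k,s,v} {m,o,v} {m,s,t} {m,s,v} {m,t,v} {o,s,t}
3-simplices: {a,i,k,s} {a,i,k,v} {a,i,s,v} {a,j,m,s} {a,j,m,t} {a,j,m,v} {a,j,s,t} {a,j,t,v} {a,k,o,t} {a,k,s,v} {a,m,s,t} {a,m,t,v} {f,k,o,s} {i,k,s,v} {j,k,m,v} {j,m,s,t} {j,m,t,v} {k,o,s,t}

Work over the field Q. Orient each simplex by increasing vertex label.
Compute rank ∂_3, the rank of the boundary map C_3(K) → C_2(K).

rank∂_3=15

n_0=10 n_1=41 n_2=49 n_3=18  [Q]
∂1: piv[af,ai,aj,ak,am,ao,as,at,av] rk=9  ker:fj,fk,fm,fo,fs,fv,ij,ik,im,is,it,iv,jk,jm,js,jt,jv,km,ko,ks,kt,kv,mo,ms,mt,mv,os,ot,ov,st,sv,tv
∂2: piv[afk,afs,aik,ais,ait,aiv,ajm,ajs,ajt,ajv,akm,ako,aks,akt,akv,ams,amt,amv,aot,ast,asv,atv,fko,fmv,fos,jkm,kmo,kov] rk=28  ker:fks,iks,ikt,ikv,isv,jkv,jms,jmt,jmv,jst,jtv,kmv,kos,kot,kst,ksv,mov,mst,msv,mtv,ost
∂3: piv[aiks,aikv,aisv,ajms,ajmt,ajmv,ajst,ajtv,akot,aksv,amst,amtv,fkos,jkmv,kost] rk=15  ker:iksv,jmst,jmtv
rk∂_3=15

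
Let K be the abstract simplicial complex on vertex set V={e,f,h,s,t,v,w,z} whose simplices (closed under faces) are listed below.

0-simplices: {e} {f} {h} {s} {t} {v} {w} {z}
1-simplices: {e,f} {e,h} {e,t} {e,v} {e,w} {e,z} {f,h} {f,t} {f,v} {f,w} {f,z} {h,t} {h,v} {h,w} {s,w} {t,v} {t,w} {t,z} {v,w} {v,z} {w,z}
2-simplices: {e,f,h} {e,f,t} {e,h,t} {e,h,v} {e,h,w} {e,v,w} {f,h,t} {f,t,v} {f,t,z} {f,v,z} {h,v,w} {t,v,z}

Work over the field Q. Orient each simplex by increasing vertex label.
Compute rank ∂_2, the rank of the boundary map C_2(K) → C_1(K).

rank∂_2=9

n_0=8 n_1=21 n_2=12  [Q]
∂1: piv[ef,eh,et,ev,ew,ez,sw] rk=7  ker:fh,ft,fv,fw,fz,ht,hv,hw,tv,tw,tz,vw,vz,wz
∂2: piv[efh,eft,eht,ehv,ehw,evw,ftv,ftz,fvz] rk=9  ker:fht,hvw,tvz
rk∂_2=9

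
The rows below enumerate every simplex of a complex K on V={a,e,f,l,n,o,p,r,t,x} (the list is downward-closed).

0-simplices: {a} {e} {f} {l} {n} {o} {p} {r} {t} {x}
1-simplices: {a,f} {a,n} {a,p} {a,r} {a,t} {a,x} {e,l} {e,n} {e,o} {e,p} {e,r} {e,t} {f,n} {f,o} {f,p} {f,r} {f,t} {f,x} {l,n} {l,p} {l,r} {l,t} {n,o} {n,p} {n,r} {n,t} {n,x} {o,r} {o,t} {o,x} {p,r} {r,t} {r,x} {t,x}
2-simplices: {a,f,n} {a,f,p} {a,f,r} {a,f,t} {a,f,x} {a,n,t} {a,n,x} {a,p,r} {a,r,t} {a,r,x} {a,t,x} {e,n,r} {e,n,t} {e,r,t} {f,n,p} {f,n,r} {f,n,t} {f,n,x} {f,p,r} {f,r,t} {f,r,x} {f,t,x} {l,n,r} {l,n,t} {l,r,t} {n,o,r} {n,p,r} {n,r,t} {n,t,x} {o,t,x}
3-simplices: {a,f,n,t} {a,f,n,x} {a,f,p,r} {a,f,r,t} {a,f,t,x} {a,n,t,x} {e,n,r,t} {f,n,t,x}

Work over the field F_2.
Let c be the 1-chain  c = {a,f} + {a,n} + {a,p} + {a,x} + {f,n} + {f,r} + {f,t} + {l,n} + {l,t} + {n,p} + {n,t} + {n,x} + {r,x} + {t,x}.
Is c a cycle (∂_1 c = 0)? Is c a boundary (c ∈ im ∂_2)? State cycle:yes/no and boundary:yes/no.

cycle:yes boundary:yes

n_0=10 n_1=34 n_2=30 n_3=8  [Z2]
∂1: piv[af,an,ap,ar,at,ax,el,en,eo] rk=9  ker:ep,er,et,fn,fo,fp,fr,ft,fx,ln,lp,lr,lt,no,np,nr,nt,nx,or,ot,ox,pr,rt,rx,tx
∂2: piv[afn,afp,afr,aft,afx,ant,anx,apr,art,arx,atx,enr,ent,ert,fnp,lnr,lnt,nor,otx] rk=19  ker:fnr,fnt,fnx,fpr,frt,frx,ftx,lrt,npr,nrt,ntx
∂3: piv[afnt,afnx,afpr,afrt,aftx,antx,enrt] rk=7  ker:fntx
∂1c = 0
c vs im∂2: reduces to 0 ⇒ boundary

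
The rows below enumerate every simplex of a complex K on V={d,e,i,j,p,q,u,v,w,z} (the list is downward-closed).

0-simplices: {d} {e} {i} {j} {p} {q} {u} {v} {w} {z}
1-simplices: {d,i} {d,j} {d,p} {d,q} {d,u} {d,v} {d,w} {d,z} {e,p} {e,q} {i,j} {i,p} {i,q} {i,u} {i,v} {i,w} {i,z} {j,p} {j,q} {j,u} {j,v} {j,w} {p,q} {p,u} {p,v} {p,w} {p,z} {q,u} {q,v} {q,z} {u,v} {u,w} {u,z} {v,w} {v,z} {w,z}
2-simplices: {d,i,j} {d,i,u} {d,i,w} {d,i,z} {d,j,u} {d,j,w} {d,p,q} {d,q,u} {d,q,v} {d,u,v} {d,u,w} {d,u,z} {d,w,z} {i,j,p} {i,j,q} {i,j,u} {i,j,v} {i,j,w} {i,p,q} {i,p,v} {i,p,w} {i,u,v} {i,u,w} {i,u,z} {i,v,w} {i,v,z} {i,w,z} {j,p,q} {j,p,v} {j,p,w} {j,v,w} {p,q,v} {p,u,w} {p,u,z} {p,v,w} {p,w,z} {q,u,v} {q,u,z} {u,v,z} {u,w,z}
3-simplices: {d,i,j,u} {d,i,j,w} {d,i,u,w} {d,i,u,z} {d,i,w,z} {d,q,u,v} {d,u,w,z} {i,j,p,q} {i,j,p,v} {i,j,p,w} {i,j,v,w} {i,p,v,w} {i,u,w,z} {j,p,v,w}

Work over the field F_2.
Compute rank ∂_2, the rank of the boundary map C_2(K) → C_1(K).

n_0=10 n_1=36 n_2=40 n_3=14  [Z2]
∂1: piv[di,dj,dp,dq,du,dv,dw,dz,ep] rk=9  ker:eq,ij,ip,iq,iu,iv,iw,iz,jp,jq,ju,jv,jw,pq,pu,pv,pw,pz,qu,qv,qz,uv,uw,uz,vw,vz,wz
∂2: piv[dij,diu,diw,diz,dju,djw,dpq,dqu,dqv,duv,duw,duz,dwz,ijp,ijq,ijv,ipq,ipv,ipw,iuv,ivw,ivz,pqv,puw,puz,quz] rk=26  ker:iju,ijw,iuw,iuz,iwz,jpq,jpv,jpw,jvw,pvw,pwz,quv,uvz,uwz
∂3: piv[diju,dijw,diuw,diuz,diwz,dquv,duwz,ijpq,ijpv,ijpw,ijvw,ipvw] rk=12  ker:iuwz,jpvw
rk∂_2=26

rank∂_2=26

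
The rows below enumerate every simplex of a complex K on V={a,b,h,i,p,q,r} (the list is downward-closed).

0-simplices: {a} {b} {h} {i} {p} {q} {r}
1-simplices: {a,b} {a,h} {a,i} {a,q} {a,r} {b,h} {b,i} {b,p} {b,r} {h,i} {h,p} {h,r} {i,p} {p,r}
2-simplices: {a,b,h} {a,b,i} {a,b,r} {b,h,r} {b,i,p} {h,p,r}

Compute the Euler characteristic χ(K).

n_0=7 n_1=14 n_2=6
χ=+7−14+6=-1

χ(K)=-1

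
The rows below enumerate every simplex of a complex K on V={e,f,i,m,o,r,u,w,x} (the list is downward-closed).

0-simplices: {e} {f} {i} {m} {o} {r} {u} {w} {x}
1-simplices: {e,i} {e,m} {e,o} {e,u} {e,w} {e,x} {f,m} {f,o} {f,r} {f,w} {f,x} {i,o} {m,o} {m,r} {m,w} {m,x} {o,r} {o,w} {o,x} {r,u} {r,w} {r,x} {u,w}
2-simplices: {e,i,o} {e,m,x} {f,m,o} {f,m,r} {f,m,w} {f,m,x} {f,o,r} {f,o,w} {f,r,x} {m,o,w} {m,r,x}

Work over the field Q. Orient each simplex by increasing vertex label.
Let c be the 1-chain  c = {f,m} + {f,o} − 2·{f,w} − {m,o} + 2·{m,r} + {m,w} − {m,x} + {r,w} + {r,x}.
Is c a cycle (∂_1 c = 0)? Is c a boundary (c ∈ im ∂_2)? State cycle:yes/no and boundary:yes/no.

cycle:yes boundary:no

n_0=9 n_1=23 n_2=11  [Q]
∂1: piv[ei,em,eo,eu,ew,ex,fm,fr] rk=8  ker:fo,fw,fx,io,mo,mr,mw,mx,or,ow,ox,ru,rw,rx,uw
∂2: piv[eio,emx,fmo,fmr,fmw,fmx,for,fow,frx] rk=9  ker:mow,mrx
∂1c = 0
c vs im∂2: residual ≠ 0 ⇒ not boundary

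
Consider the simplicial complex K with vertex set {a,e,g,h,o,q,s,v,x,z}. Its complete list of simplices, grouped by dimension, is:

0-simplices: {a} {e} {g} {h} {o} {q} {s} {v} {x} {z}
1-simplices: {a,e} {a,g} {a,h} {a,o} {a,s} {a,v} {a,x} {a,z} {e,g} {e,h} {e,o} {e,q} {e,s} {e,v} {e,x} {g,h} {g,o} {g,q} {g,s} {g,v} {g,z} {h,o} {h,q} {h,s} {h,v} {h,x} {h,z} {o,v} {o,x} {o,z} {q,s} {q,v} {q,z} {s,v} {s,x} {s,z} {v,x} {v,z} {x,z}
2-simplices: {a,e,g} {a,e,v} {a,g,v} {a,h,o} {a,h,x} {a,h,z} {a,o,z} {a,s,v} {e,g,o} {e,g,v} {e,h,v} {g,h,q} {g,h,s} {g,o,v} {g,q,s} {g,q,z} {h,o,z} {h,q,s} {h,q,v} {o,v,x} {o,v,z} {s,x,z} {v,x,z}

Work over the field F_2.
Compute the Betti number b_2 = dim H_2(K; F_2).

b_2=3

n_0=10 n_1=39 n_2=23  [Z2]
∂1: piv[ae,ag,ah,ao,as,av,ax,az,eq] rk=9  ker:eg,eh,eo,es,ev,ex,gh,go,gq,gs,gv,gz,ho,hq,hs,hv,hx,hz,ov,ox,oz,qs,qv,qz,sv,sx,sz,vx,vz,xz
∂2: piv[aeg,aev,agv,aho,ahx,ahz,aoz,asv,ego,ehv,ghq,ghs,gov,gqs,gqz,hqv,ovx,ovz,sxz,vxz] rk=20  ker:egv,hoz,hqs
b_2=(23−20)−0=3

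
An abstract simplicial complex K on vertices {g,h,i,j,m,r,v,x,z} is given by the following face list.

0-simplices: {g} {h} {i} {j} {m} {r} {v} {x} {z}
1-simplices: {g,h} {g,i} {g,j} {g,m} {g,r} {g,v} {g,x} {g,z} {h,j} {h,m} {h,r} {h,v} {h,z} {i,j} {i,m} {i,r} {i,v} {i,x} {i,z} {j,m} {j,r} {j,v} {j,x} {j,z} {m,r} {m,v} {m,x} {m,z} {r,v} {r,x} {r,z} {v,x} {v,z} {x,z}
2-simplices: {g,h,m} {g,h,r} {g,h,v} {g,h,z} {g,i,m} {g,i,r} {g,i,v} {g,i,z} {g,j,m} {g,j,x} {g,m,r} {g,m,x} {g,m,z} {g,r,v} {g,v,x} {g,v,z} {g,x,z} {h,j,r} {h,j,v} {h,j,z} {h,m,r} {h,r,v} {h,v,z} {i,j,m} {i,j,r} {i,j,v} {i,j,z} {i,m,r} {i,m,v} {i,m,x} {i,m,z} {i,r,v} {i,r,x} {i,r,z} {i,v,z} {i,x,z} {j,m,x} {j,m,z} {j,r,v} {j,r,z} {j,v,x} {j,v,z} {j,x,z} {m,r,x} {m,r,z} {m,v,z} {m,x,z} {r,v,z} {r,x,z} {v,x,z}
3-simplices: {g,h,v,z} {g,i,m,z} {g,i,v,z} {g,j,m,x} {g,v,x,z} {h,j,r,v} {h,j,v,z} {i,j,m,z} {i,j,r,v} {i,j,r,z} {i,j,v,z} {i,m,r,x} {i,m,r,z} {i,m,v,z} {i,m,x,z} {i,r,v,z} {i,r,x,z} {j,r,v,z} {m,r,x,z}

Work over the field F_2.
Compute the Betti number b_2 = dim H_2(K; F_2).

n_0=9 n_1=34 n_2=50 n_3=19  [Z2]
∂1: piv[gh,gi,gj,gm,gr,gv,gx,gz] rk=8  ker:hj,hm,hr,hv,hz,ij,im,ir,iv,ix,iz,jm,jr,jv,jx,jz,mr,mv,mx,mz,rv,rx,rz,vx,vz,xz
∂2: piv[ghm,ghr,ghv,ghz,gim,gir,giv,giz,gjm,gjx,gmr,gmx,gmz,grv,gvx,gvz,gxz,hjr,hjv,hjz,ijm,ijr,imv,imx,irx,irz] rk=26  ker:hmr,hrv,hvz,ijv,ijz,imr,imz,irv,ivz,ixz,jmx,jmz,jrv,jrz,jvx,jvz,jxz,mrx,mrz,mvz,mxz,rvz,rxz,vxz
∂3: piv[ghvz,gimz,givz,gjmx,gvxz,hjrv,hjvz,ijmz,ijrv,ijrz,ijvz,imrx,imrz,imvz,imxz,irvz,irxz] rk=17  ker:jrvz,mrxz
b_2=(50−26)−17=7

b_2=7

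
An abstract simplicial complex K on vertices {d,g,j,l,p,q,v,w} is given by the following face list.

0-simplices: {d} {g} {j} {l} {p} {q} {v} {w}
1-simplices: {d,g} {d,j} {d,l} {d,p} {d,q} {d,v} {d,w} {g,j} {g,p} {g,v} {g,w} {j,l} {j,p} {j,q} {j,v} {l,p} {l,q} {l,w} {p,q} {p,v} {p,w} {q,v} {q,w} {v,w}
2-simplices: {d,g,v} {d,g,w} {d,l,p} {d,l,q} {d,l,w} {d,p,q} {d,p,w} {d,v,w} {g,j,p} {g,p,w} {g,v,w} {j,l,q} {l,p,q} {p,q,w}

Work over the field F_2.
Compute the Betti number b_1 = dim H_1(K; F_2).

b_1=5

n_0=8 n_1=24 n_2=14  [Z2]
∂1: piv[dg,dj,dl,dp,dq,dv,dw] rk=7  ker:gj,gp,gv,gw,jl,jp,jq,jv,lp,lq,lw,pq,pv,pw,qv,qw,vw
∂2: piv[dgv,dgw,dlp,dlq,dlw,dpq,dpw,dvw,gjp,gpw,jlq,pqw] rk=12  ker:gvw,lpq
b_1=(24−7)−12=5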